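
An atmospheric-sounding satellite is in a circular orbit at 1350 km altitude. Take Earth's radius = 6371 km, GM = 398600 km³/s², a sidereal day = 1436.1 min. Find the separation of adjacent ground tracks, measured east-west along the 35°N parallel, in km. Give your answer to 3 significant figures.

2570 km

Semi-major axis a = 6371 + 1350 = 7721 km. Period T = 2π√(a³/μ) = 2π√(7721³/398600) = 6751.8 s = 112.53 min.
Node shift per orbit = (6751.8/86166) × 360° = 28.21°.
Equatorial spacing = 28.21 × 111.2 km/° = 3137 km.
At 35° latitude, spacing = 3137 × cos(35°) = 2569 km.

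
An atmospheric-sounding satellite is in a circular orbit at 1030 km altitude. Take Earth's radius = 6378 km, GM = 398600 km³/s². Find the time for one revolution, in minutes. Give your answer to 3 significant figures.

Semi-major axis a = 6378 + 1030 = 7408 km. Period T = 2π√(a³/μ) = 2π√(7408³/398600) = 6345.5 s = 105.76 min.

106 min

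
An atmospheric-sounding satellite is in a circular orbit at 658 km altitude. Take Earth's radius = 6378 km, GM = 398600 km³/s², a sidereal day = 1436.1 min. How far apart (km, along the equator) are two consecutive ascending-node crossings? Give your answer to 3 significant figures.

2730 km

Semi-major axis a = 6378 + 658 = 7036 km. Period T = 2π√(a³/μ) = 2π√(7036³/398600) = 5873.5 s = 97.89 min.
During one orbit Earth rotates (5873.5 / 86166) × 360° = 24.54°.
At the equator that is 24.54° × (2π·6378/360) km/° = 24.54 × 111.3 = 2732 km.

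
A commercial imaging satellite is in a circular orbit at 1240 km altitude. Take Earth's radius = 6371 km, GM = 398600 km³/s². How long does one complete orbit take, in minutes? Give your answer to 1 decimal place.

Semi-major axis a = 6371 + 1240 = 7611 km. Period T = 2π√(a³/μ) = 2π√(7611³/398600) = 6608.1 s = 110.13 min.

110.1 min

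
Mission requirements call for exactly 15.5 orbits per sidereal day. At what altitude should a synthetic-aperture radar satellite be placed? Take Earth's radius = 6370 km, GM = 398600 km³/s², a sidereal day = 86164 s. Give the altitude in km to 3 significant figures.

Required period T = 86164 / 15.5 = 5559.0 s.
From T = 2π√(a³/μ): a = (μ T²/4π²)^(1/3) = (398600 × 5559.0² / 4π²)^(1/3) = 6782 km.
Altitude h = a − R = 6782 − 6370 = 412 km.

412 km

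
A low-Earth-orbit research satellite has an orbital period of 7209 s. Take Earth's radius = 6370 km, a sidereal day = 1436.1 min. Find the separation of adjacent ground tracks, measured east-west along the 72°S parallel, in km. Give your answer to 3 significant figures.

1030 km

Node shift per orbit = (7209.0/86166) × 360° = 30.12°.
Equatorial spacing = 30.12 × 111.2 km/° = 3349 km.
At 72° latitude, spacing = 3349 × cos(72°) = 1035 km.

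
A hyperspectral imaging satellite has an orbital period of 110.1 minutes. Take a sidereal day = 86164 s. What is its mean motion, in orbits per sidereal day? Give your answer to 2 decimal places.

13.04

T = 110.1 min = 6606.0 s.
Orbits per sidereal day = 86164 / 6606.0 = 13.043.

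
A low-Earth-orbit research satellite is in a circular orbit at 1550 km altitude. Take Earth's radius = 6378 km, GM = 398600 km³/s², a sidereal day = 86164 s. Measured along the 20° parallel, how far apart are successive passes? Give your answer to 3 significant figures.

3070 km

Semi-major axis a = 6378 + 1550 = 7928 km. Period T = 2π√(a³/μ) = 2π√(7928³/398600) = 7025.2 s = 117.09 min.
Node shift per orbit = (7025.2/86164) × 360° = 29.35°.
Equatorial spacing = 29.35 × 111.3 km/° = 3267 km.
At 20° latitude, spacing = 3267 × cos(20°) = 3070 km.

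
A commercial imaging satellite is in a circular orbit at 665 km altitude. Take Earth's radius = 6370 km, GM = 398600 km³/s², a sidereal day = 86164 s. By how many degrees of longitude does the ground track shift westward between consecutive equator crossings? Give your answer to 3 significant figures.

Semi-major axis a = 6370 + 665 = 7035 km. Period T = 2π√(a³/μ) = 2π√(7035³/398600) = 5872.3 s = 97.87 min.
During one orbit Earth rotates (5872.3 / 86164) × 360° = 24.53°.

24.5°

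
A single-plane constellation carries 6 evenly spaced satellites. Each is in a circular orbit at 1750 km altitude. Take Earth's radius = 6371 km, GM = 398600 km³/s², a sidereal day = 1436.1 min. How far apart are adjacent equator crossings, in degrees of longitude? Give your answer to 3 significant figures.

Semi-major axis a = 6371 + 1750 = 8121 km. Period T = 2π√(a³/μ) = 2π√(8121³/398600) = 7283.3 s = 121.39 min.
Single-satellite node shift = (7283.3/86166) × 360° = 30.43°.
With 6 satellites evenly phased, successive equator crossings are 30.43/6 = 5.072° apart.

5.07°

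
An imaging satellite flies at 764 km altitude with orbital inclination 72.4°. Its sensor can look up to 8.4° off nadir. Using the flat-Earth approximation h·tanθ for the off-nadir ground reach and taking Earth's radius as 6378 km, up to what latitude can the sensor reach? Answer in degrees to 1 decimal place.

73.4°

For a prograde orbit the ground track reaches latitude ±i = ±72.4°.
Sensor half-swath on the ground ≈ 764·tan(8.4°) = 113 km = 1.01° of latitude.
Maximum observable latitude ≈ 72.4 + 1.01 = 73.4°.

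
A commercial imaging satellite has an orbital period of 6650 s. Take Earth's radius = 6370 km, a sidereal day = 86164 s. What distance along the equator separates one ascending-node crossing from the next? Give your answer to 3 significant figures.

During one orbit Earth rotates (6650.0 / 86164) × 360° = 27.78°.
At the equator that is 27.78° × (2π·6370/360) km/° = 27.78 × 111.2 = 3089 km.

3090 km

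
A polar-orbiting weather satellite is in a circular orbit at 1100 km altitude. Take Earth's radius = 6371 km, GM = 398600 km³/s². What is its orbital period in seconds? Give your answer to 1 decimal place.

6426.6 seconds

Semi-major axis a = 6371 + 1100 = 7471 km. Period T = 2π√(a³/μ) = 2π√(7471³/398600) = 6426.6 s = 107.11 min.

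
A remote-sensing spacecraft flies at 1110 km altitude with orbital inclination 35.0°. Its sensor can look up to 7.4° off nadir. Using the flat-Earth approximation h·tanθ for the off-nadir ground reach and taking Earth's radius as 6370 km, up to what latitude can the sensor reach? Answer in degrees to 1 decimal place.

For a prograde orbit the ground track reaches latitude ±i = ±35.0°.
Sensor half-swath on the ground ≈ 1110·tan(7.4°) = 144 km = 1.30° of latitude.
Maximum observable latitude ≈ 35.0 + 1.30 = 36.3°.

36.3°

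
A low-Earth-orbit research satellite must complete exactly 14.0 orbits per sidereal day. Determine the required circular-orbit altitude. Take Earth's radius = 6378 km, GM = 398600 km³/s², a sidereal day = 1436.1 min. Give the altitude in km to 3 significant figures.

Required period T = 86166 / 14.0 = 6154.7 s.
From T = 2π√(a³/μ): a = (μ T²/4π²)^(1/3) = (398600 × 6154.7² / 4π²)^(1/3) = 7259 km.
Altitude h = a − R = 7259 − 6378 = 881 km.

881 km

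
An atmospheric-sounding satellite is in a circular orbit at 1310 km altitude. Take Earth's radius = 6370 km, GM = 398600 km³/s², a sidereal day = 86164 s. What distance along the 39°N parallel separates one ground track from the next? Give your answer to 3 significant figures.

Semi-major axis a = 6370 + 1310 = 7680 km. Period T = 2π√(a³/μ) = 2π√(7680³/398600) = 6698.1 s = 111.64 min.
Node shift per orbit = (6698.1/86164) × 360° = 27.99°.
Equatorial spacing = 27.99 × 111.2 km/° = 3111 km.
At 39° latitude, spacing = 3111 × cos(39°) = 2418 km.

2420 km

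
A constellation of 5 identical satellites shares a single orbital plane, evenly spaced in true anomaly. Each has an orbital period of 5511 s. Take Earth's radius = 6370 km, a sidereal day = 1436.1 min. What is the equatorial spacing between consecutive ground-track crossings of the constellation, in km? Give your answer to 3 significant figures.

Single-satellite node shift = (5511.0/86166) × 360° = 23.02°.
With 5 satellites evenly phased, successive equator crossings are 23.02/5 = 4.605° apart.
That is 4.605 × 111.2 = 512 km at the equator.

512 km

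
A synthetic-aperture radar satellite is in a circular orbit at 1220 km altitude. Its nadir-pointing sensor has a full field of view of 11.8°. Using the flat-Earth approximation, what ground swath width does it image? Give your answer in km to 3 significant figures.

Half-angle = 11.8°/2 = 5.9°.
Swath width ≈ 2h·tan(θ/2) = 2 × 1220 × tan(5.9°) = 252.1 km.

252 km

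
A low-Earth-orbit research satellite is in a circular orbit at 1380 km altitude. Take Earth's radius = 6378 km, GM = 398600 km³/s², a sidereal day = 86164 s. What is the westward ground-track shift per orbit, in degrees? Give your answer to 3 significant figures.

28.4°

Semi-major axis a = 6378 + 1380 = 7758 km. Period T = 2π√(a³/μ) = 2π√(7758³/398600) = 6800.4 s = 113.34 min.
During one orbit Earth rotates (6800.4 / 86164) × 360° = 28.41°.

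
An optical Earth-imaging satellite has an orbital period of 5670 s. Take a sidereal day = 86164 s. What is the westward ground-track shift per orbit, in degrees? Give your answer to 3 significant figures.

23.7°

During one orbit Earth rotates (5670.0 / 86164) × 360° = 23.69°.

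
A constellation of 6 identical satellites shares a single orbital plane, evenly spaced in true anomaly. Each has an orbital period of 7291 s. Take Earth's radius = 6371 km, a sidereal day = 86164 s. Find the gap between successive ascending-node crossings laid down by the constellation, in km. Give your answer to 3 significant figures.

565 km

Single-satellite node shift = (7291.0/86164) × 360° = 30.46°.
With 6 satellites evenly phased, successive equator crossings are 30.46/6 = 5.077° apart.
That is 5.077 × 111.2 = 565 km at the equator.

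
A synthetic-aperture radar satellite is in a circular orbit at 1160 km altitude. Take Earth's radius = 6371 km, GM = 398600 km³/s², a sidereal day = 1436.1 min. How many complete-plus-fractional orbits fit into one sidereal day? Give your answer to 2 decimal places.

13.25

Semi-major axis a = 6371 + 1160 = 7531 km. Period T = 2π√(a³/μ) = 2π√(7531³/398600) = 6504.1 s = 108.40 min.
Orbits per sidereal day = 86166 / 6504.1 = 13.248.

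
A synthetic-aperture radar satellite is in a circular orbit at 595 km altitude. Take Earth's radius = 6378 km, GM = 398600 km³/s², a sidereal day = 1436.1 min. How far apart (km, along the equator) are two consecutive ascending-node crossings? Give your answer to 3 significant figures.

Semi-major axis a = 6378 + 595 = 6973 km. Period T = 2π√(a³/μ) = 2π√(6973³/398600) = 5794.8 s = 96.58 min.
During one orbit Earth rotates (5794.8 / 86166) × 360° = 24.21°.
At the equator that is 24.21° × (2π·6378/360) km/° = 24.21 × 111.3 = 2695 km.

2700 km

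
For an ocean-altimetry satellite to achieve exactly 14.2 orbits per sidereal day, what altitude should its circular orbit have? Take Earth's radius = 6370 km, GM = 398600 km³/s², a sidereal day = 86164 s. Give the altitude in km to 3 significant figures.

820 km

Required period T = 86164 / 14.2 = 6067.9 s.
From T = 2π√(a³/μ): a = (μ T²/4π²)^(1/3) = (398600 × 6067.9² / 4π²)^(1/3) = 7190 km.
Altitude h = a − R = 7190 − 6370 = 820 km.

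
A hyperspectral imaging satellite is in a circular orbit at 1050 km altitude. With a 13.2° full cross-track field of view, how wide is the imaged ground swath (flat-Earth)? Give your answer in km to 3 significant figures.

Half-angle = 13.2°/2 = 6.6°.
Swath width ≈ 2h·tan(θ/2) = 2 × 1050 × tan(6.6°) = 243.0 km.

243 km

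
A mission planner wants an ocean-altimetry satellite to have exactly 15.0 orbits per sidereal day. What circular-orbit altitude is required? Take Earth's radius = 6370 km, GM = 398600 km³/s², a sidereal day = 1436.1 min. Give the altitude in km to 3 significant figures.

Required period T = 86166 / 15.0 = 5744.4 s.
From T = 2π√(a³/μ): a = (μ T²/4π²)^(1/3) = (398600 × 5744.4² / 4π²)^(1/3) = 6932 km.
Altitude h = a − R = 6932 − 6370 = 562 km.

562 km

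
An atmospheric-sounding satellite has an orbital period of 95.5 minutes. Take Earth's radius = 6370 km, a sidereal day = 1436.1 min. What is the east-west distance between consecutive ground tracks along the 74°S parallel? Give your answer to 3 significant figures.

734 km

T = 95.5 min = 5730.0 s.
Node shift per orbit = (5730.0/86166) × 360° = 23.94°.
Equatorial spacing = 23.94 × 111.2 km/° = 2662 km.
At 74° latitude, spacing = 2662 × cos(74°) = 734 km.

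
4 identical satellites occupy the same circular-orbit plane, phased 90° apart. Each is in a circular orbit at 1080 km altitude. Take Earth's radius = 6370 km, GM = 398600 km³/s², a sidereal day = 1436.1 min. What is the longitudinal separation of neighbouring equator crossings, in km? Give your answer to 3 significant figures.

Semi-major axis a = 6370 + 1080 = 7450 km. Period T = 2π√(a³/μ) = 2π√(7450³/398600) = 6399.5 s = 106.66 min.
Single-satellite node shift = (6399.5/86166) × 360° = 26.74°.
With 4 satellites evenly phased, successive equator crossings are 26.74/4 = 6.684° apart.
That is 6.684 × 111.2 = 743 km at the equator.

743 km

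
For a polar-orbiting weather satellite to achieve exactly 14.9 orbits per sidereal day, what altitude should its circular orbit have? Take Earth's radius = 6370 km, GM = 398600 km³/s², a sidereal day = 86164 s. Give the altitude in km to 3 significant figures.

Required period T = 86164 / 14.9 = 5782.8 s.
From T = 2π√(a³/μ): a = (μ T²/4π²)^(1/3) = (398600 × 5782.8² / 4π²)^(1/3) = 6963 km.
Altitude h = a − R = 6963 − 6370 = 593 km.

593 km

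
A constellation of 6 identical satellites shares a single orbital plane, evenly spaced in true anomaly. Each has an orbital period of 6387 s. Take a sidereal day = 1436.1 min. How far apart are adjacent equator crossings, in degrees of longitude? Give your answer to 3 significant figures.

Single-satellite node shift = (6387.0/86166) × 360° = 26.68°.
With 6 satellites evenly phased, successive equator crossings are 26.68/6 = 4.447° apart.

4.45°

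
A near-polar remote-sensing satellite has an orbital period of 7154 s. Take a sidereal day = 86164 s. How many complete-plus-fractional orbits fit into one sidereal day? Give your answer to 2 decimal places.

12.04

Orbits per sidereal day = 86164 / 7154.0 = 12.044.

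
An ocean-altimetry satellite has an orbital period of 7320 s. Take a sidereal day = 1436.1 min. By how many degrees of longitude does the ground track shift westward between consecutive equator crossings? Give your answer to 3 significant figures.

During one orbit Earth rotates (7320.0 / 86166) × 360° = 30.58°.

30.6°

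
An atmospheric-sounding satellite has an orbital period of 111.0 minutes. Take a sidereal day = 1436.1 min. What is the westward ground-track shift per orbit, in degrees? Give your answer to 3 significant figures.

T = 111.0 min = 6660.0 s.
During one orbit Earth rotates (6660.0 / 86166) × 360° = 27.83°.

27.8°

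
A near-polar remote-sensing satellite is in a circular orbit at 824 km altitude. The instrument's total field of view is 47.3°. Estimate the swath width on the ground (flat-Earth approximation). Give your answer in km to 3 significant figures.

Half-angle = 47.3°/2 = 23.65°.
Swath width ≈ 2h·tan(θ/2) = 2 × 824 × tan(23.65°) = 721.7 km.

722 km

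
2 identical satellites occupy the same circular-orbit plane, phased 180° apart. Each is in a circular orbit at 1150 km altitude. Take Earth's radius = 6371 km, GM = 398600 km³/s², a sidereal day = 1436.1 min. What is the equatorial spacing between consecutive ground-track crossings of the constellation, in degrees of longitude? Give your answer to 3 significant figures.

13.6°

Semi-major axis a = 6371 + 1150 = 7521 km. Period T = 2π√(a³/μ) = 2π√(7521³/398600) = 6491.2 s = 108.19 min.
Single-satellite node shift = (6491.2/86166) × 360° = 27.12°.
With 2 satellites evenly phased, successive equator crossings are 27.12/2 = 13.560° apart.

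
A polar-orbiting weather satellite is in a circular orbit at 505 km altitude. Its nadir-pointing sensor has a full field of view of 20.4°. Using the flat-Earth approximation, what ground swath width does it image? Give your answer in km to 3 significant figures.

Half-angle = 20.4°/2 = 10.2°.
Swath width ≈ 2h·tan(θ/2) = 2 × 505 × tan(10.2°) = 181.7 km.

182 km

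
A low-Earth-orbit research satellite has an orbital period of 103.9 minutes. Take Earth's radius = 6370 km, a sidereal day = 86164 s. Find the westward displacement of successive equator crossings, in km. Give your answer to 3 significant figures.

2900 km

T = 103.9 min = 6234.0 s.
During one orbit Earth rotates (6234.0 / 86164) × 360° = 26.05°.
At the equator that is 26.05° × (2π·6370/360) km/° = 26.05 × 111.2 = 2896 km.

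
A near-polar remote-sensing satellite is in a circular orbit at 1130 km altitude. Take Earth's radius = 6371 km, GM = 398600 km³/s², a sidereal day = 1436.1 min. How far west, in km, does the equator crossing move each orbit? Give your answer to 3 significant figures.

Semi-major axis a = 6371 + 1130 = 7501 km. Period T = 2π√(a³/μ) = 2π√(7501³/398600) = 6465.3 s = 107.76 min.
During one orbit Earth rotates (6465.3 / 86166) × 360° = 27.01°.
At the equator that is 27.01° × (2π·6371/360) km/° = 27.01 × 111.2 = 3004 km.

3000 km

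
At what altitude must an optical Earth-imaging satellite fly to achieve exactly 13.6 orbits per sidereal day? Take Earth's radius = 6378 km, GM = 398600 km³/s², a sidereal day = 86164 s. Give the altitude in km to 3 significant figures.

1020 km

Required period T = 86164 / 13.6 = 6335.6 s.
From T = 2π√(a³/μ): a = (μ T²/4π²)^(1/3) = (398600 × 6335.6² / 4π²)^(1/3) = 7400 km.
Altitude h = a − R = 7400 − 6378 = 1022 km.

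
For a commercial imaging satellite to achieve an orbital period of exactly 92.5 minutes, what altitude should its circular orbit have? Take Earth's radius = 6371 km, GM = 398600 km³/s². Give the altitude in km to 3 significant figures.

404 km

T = 92.5 min = 5550.0 s.
From T = 2π√(a³/μ): a = (μ T²/4π²)^(1/3) = (398600 × 5550.0² / 4π²)^(1/3) = 6775 km.
Altitude h = a − R = 6775 − 6371 = 404 km.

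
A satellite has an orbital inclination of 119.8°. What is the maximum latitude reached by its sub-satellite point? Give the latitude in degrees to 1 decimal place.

60.2°

Retrograde orbit: the ground track reaches ±(180° − i) = ±(180 − 119.8) = ±60.2°.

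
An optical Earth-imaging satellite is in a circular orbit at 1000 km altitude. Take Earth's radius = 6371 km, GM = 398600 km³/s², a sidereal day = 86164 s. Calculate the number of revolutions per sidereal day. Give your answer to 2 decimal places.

13.68

Semi-major axis a = 6371 + 1000 = 7371 km. Period T = 2π√(a³/μ) = 2π√(7371³/398600) = 6298.0 s = 104.97 min.
Orbits per sidereal day = 86164 / 6298.0 = 13.681.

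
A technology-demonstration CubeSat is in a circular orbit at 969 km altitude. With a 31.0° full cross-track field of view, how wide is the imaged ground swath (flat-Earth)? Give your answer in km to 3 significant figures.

537 km

Half-angle = 31.0°/2 = 15.5°.
Swath width ≈ 2h·tan(θ/2) = 2 × 969 × tan(15.5°) = 537.5 km.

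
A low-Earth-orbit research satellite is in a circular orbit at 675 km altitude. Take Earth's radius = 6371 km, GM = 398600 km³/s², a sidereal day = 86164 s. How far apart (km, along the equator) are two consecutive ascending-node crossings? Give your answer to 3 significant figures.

Semi-major axis a = 6371 + 675 = 7046 km. Period T = 2π√(a³/μ) = 2π√(7046³/398600) = 5886.1 s = 98.10 min.
During one orbit Earth rotates (5886.1 / 86164) × 360° = 24.59°.
At the equator that is 24.59° × (2π·6371/360) km/° = 24.59 × 111.2 = 2735 km.

2730 km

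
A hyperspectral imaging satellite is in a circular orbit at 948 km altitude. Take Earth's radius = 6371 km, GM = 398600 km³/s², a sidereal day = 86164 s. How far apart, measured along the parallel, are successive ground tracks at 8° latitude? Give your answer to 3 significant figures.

2870 km

Semi-major axis a = 6371 + 948 = 7319 km. Period T = 2π√(a³/μ) = 2π√(7319³/398600) = 6231.4 s = 103.86 min.
Node shift per orbit = (6231.4/86164) × 360° = 26.04°.
Equatorial spacing = 26.04 × 111.2 km/° = 2895 km.
At 8° latitude, spacing = 2895 × cos(8°) = 2867 km.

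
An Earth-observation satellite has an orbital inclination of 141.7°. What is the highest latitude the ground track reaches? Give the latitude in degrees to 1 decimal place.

Retrograde orbit: the ground track reaches ±(180° − i) = ±(180 − 141.7) = ±38.3°.

38.3°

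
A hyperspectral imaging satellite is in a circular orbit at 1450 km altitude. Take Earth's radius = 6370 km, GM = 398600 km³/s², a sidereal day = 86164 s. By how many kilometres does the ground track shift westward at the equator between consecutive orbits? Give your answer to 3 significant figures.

Semi-major axis a = 6370 + 1450 = 7820 km. Period T = 2π√(a³/μ) = 2π√(7820³/398600) = 6882.1 s = 114.70 min.
During one orbit Earth rotates (6882.1 / 86164) × 360° = 28.75°.
At the equator that is 28.75° × (2π·6370/360) km/° = 28.75 × 111.2 = 3197 km.

3200 km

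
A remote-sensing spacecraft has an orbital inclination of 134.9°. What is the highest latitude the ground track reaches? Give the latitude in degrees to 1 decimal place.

Retrograde orbit: the ground track reaches ±(180° − i) = ±(180 − 134.9) = ±45.1°.

45.1°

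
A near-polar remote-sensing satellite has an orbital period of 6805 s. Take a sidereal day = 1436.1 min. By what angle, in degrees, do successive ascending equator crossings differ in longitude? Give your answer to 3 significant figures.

28.4°

During one orbit Earth rotates (6805.0 / 86166) × 360° = 28.43°.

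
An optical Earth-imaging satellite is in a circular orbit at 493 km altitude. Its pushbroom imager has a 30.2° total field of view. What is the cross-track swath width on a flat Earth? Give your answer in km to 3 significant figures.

266 km

Half-angle = 30.2°/2 = 15.1°.
Swath width ≈ 2h·tan(θ/2) = 2 × 493 × tan(15.1°) = 266.0 km.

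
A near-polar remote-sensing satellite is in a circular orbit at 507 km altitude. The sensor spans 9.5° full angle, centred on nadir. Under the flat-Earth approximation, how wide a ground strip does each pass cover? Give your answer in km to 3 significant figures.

Half-angle = 9.5°/2 = 4.75°.
Swath width ≈ 2h·tan(θ/2) = 2 × 507 × tan(4.75°) = 84.3 km.

84.3 km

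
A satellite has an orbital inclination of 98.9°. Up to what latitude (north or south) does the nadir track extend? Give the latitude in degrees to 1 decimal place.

Retrograde orbit: the ground track reaches ±(180° − i) = ±(180 − 98.9) = ±81.1°.

81.1°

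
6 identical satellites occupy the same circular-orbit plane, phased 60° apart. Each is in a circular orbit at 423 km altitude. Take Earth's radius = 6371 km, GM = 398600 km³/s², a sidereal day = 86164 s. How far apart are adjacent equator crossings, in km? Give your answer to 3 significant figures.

432 km

Semi-major axis a = 6371 + 423 = 6794 km. Period T = 2π√(a³/μ) = 2π√(6794³/398600) = 5573.1 s = 92.89 min.
Single-satellite node shift = (5573.1/86164) × 360° = 23.28°.
With 6 satellites evenly phased, successive equator crossings are 23.28/6 = 3.881° apart.
That is 3.881 × 111.2 = 432 km at the equator.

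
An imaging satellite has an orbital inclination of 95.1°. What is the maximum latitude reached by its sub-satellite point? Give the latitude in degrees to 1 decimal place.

Retrograde orbit: the ground track reaches ±(180° − i) = ±(180 − 95.1) = ±84.9°.

84.9°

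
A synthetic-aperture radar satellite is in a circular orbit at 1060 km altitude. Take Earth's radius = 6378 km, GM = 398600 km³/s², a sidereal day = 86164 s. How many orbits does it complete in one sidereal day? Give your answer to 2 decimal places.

Semi-major axis a = 6378 + 1060 = 7438 km. Period T = 2π√(a³/μ) = 2π√(7438³/398600) = 6384.0 s = 106.40 min.
Orbits per sidereal day = 86164 / 6384.0 = 13.497.

13.50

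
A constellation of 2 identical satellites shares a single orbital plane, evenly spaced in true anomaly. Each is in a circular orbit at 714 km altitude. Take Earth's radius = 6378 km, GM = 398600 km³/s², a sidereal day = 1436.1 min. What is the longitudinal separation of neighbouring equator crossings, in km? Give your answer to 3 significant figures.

Semi-major axis a = 6378 + 714 = 7092 km. Period T = 2π√(a³/μ) = 2π√(7092³/398600) = 5943.8 s = 99.06 min.
Single-satellite node shift = (5943.8/86166) × 360° = 24.83°.
With 2 satellites evenly phased, successive equator crossings are 24.83/2 = 12.417° apart.
That is 12.417 × 111.3 = 1382 km at the equator.

1380 km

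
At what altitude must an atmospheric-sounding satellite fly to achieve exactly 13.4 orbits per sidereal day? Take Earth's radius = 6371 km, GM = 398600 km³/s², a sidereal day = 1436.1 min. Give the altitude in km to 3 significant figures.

1100 km

Required period T = 86166 / 13.4 = 6430.3 s.
From T = 2π√(a³/μ): a = (μ T²/4π²)^(1/3) = (398600 × 6430.3² / 4π²)^(1/3) = 7474 km.
Altitude h = a − R = 7474 − 6371 = 1103 km.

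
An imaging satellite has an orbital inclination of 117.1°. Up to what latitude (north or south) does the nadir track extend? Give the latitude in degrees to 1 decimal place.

62.9°

Retrograde orbit: the ground track reaches ±(180° − i) = ±(180 − 117.1) = ±62.9°.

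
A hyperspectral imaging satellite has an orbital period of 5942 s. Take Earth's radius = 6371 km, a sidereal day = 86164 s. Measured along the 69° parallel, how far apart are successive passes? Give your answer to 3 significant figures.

Node shift per orbit = (5942.0/86164) × 360° = 24.83°.
Equatorial spacing = 24.83 × 111.2 km/° = 2761 km.
At 69° latitude, spacing = 2761 × cos(69°) = 989 km.

989 km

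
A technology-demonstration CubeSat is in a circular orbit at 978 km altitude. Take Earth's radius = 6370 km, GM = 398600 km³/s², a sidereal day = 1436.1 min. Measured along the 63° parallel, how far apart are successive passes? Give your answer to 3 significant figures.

1320 km

Semi-major axis a = 6370 + 978 = 7348 km. Period T = 2π√(a³/μ) = 2π√(7348³/398600) = 6268.5 s = 104.48 min.
Node shift per orbit = (6268.5/86166) × 360° = 26.19°.
Equatorial spacing = 26.19 × 111.2 km/° = 2912 km.
At 63° latitude, spacing = 2912 × cos(63°) = 1322 km.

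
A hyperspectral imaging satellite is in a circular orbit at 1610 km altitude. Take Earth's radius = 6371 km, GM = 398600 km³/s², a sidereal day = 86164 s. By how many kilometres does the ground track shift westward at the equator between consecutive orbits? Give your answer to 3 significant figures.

3300 km

Semi-major axis a = 6371 + 1610 = 7981 km. Period T = 2π√(a³/μ) = 2π√(7981³/398600) = 7095.7 s = 118.26 min.
During one orbit Earth rotates (7095.7 / 86164) × 360° = 29.65°.
At the equator that is 29.65° × (2π·6371/360) km/° = 29.65 × 111.2 = 3297 km.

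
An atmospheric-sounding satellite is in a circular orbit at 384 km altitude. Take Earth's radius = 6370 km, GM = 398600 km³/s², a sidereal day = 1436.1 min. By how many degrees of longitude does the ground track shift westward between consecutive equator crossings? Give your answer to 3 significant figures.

23.1°

Semi-major axis a = 6370 + 384 = 6754 km. Period T = 2π√(a³/μ) = 2π√(6754³/398600) = 5524.0 s = 92.07 min.
During one orbit Earth rotates (5524.0 / 86166) × 360° = 23.08°.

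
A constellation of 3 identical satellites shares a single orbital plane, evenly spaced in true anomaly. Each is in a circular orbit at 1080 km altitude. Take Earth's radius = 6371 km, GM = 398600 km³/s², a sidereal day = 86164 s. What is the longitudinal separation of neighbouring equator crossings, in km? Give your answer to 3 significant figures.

Semi-major axis a = 6371 + 1080 = 7451 km. Period T = 2π√(a³/μ) = 2π√(7451³/398600) = 6400.8 s = 106.68 min.
Single-satellite node shift = (6400.8/86164) × 360° = 26.74°.
With 3 satellites evenly phased, successive equator crossings are 26.74/3 = 8.914° apart.
That is 8.914 × 111.2 = 991 km at the equator.

991 km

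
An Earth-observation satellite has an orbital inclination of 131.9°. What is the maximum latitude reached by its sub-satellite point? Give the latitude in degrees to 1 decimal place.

48.1°

Retrograde orbit: the ground track reaches ±(180° − i) = ±(180 − 131.9) = ±48.1°.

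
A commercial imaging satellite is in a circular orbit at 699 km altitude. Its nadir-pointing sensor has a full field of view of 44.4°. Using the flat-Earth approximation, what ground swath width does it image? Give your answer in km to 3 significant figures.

Half-angle = 44.4°/2 = 22.2°.
Swath width ≈ 2h·tan(θ/2) = 2 × 699 × tan(22.2°) = 570.5 km.

571 km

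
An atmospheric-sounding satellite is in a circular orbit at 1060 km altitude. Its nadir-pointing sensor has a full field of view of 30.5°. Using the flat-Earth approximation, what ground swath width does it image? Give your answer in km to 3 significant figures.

Half-angle = 30.5°/2 = 15.25°.
Swath width ≈ 2h·tan(θ/2) = 2 × 1060 × tan(15.25°) = 578.0 km.

578 km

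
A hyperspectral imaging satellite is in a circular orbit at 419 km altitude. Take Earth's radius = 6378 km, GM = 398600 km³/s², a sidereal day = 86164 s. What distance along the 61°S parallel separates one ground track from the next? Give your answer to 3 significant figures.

Semi-major axis a = 6378 + 419 = 6797 km. Period T = 2π√(a³/μ) = 2π√(6797³/398600) = 5576.8 s = 92.95 min.
Node shift per orbit = (5576.8/86164) × 360° = 23.30°.
Equatorial spacing = 23.30 × 111.3 km/° = 2594 km.
At 61° latitude, spacing = 2594 × cos(61°) = 1257 km.

1260 km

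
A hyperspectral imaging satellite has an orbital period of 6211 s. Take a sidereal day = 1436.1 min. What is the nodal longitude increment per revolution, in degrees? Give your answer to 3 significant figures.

During one orbit Earth rotates (6211.0 / 86166) × 360° = 25.95°.

25.9°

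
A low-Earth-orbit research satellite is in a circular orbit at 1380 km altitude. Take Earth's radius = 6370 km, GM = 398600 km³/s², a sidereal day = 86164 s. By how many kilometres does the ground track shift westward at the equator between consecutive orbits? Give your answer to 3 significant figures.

3150 km

Semi-major axis a = 6370 + 1380 = 7750 km. Period T = 2π√(a³/μ) = 2π√(7750³/398600) = 6789.9 s = 113.17 min.
During one orbit Earth rotates (6789.9 / 86164) × 360° = 28.37°.
At the equator that is 28.37° × (2π·6370/360) km/° = 28.37 × 111.2 = 3154 km.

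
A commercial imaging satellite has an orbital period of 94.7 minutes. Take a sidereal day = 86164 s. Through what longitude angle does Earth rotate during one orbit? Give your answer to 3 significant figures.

23.7°

T = 94.7 min = 5682.0 s.
During one orbit Earth rotates (5682.0 / 86164) × 360° = 23.74°.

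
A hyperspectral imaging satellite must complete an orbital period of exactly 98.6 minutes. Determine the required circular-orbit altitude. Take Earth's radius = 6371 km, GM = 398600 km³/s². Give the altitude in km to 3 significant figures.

699 km

T = 98.6 min = 5916.0 s.
From T = 2π√(a³/μ): a = (μ T²/4π²)^(1/3) = (398600 × 5916.0² / 4π²)^(1/3) = 7070 km.
Altitude h = a − R = 7070 − 6371 = 699 km.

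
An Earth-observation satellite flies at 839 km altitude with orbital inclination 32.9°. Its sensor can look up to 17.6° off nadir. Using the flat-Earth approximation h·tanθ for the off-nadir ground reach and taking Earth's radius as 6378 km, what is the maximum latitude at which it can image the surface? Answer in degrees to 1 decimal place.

For a prograde orbit the ground track reaches latitude ±i = ±32.9°.
Sensor half-swath on the ground ≈ 839·tan(17.6°) = 266 km = 2.39° of latitude.
Maximum observable latitude ≈ 32.9 + 2.39 = 35.3°.

35.3°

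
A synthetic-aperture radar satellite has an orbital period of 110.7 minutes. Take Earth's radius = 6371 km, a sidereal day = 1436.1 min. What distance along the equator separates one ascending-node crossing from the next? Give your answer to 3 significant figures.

T = 110.7 min = 6642.0 s.
During one orbit Earth rotates (6642.0 / 86166) × 360° = 27.75°.
At the equator that is 27.75° × (2π·6371/360) km/° = 27.75 × 111.2 = 3086 km.

3090 km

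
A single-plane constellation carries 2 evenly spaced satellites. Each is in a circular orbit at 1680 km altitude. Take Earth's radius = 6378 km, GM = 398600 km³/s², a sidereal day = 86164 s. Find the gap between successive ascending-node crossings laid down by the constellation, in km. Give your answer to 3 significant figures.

Semi-major axis a = 6378 + 1680 = 8058 km. Period T = 2π√(a³/μ) = 2π√(8058³/398600) = 7198.7 s = 119.98 min.
Single-satellite node shift = (7198.7/86164) × 360° = 30.08°.
With 2 satellites evenly phased, successive equator crossings are 30.08/2 = 15.038° apart.
That is 15.038 × 111.3 = 1674 km at the equator.

1670 km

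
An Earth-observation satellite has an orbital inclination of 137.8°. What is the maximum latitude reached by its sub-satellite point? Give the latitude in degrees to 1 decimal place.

Retrograde orbit: the ground track reaches ±(180° − i) = ±(180 − 137.8) = ±42.2°.

42.2°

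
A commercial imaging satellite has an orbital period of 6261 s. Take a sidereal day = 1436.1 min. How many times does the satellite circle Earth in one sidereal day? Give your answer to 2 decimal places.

13.76

Orbits per sidereal day = 86166 / 6261.0 = 13.762.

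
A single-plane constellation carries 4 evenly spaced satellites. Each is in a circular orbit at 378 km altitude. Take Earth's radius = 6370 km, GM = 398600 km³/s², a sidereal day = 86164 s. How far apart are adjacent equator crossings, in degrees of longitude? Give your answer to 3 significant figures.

5.76°

Semi-major axis a = 6370 + 378 = 6748 km. Period T = 2π√(a³/μ) = 2π√(6748³/398600) = 5516.6 s = 91.94 min.
Single-satellite node shift = (5516.6/86164) × 360° = 23.05°.
With 4 satellites evenly phased, successive equator crossings are 23.05/4 = 5.762° apart.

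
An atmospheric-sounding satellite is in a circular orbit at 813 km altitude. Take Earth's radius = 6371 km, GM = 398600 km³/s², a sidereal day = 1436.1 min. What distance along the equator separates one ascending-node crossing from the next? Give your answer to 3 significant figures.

Semi-major axis a = 6371 + 813 = 7184 km. Period T = 2π√(a³/μ) = 2π√(7184³/398600) = 6059.8 s = 101.00 min.
During one orbit Earth rotates (6059.8 / 86166) × 360° = 25.32°.
At the equator that is 25.32° × (2π·6371/360) km/° = 25.32 × 111.2 = 2815 km.

2820 km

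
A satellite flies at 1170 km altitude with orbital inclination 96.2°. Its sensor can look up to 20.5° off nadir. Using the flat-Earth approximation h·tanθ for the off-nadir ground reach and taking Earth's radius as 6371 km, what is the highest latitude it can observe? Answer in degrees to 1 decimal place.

Retrograde orbit: the ground track reaches ±(180° − i) = ±(180 − 96.2) = ±83.8°.
Sensor half-swath on the ground ≈ 1170·tan(20.5°) = 437 km = 3.93° of latitude.
Maximum observable latitude ≈ 83.8 + 3.93 = 87.7°.

87.7°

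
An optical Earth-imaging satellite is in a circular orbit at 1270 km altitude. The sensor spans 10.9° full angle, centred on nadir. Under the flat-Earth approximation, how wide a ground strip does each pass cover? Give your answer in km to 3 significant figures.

Half-angle = 10.9°/2 = 5.45°.
Swath width ≈ 2h·tan(θ/2) = 2 × 1270 × tan(5.45°) = 242.3 km.

242 km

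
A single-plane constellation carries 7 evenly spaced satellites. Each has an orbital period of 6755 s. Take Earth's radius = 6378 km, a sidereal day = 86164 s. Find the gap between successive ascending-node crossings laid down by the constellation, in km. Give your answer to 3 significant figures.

Single-satellite node shift = (6755.0/86164) × 360° = 28.22°.
With 7 satellites evenly phased, successive equator crossings are 28.22/7 = 4.032° apart.
That is 4.032 × 111.3 = 449 km at the equator.

449 km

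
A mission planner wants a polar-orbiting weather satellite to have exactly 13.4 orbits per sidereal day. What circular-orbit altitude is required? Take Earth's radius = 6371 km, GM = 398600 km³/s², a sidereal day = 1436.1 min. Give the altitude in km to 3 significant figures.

Required period T = 86166 / 13.4 = 6430.3 s.
From T = 2π√(a³/μ): a = (μ T²/4π²)^(1/3) = (398600 × 6430.3² / 4π²)^(1/3) = 7474 km.
Altitude h = a − R = 7474 − 6371 = 1103 km.

1100 km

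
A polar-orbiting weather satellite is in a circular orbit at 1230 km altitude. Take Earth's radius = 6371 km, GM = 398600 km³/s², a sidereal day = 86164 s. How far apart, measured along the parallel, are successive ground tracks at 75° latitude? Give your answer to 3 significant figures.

Semi-major axis a = 6371 + 1230 = 7601 km. Period T = 2π√(a³/μ) = 2π√(7601³/398600) = 6595.0 s = 109.92 min.
Node shift per orbit = (6595.0/86164) × 360° = 27.55°.
Equatorial spacing = 27.55 × 111.2 km/° = 3064 km.
At 75° latitude, spacing = 3064 × cos(75°) = 793 km.

793 km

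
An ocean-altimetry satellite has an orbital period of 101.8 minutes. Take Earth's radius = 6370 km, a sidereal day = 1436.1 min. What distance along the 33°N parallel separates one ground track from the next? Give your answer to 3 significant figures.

T = 101.8 min = 6108.0 s.
Node shift per orbit = (6108.0/86166) × 360° = 25.52°.
Equatorial spacing = 25.52 × 111.2 km/° = 2837 km.
At 33° latitude, spacing = 2837 × cos(33°) = 2379 km.

2380 km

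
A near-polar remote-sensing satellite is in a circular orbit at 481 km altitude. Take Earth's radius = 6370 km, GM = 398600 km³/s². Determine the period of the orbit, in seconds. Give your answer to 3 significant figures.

Semi-major axis a = 6370 + 481 = 6851 km. Period T = 2π√(a³/μ) = 2π√(6851³/398600) = 5643.4 s = 94.06 min.

5640 seconds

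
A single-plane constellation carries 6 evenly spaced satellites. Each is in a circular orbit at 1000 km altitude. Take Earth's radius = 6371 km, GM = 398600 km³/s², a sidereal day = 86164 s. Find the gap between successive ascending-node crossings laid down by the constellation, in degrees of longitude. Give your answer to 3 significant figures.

4.39°

Semi-major axis a = 6371 + 1000 = 7371 km. Period T = 2π√(a³/μ) = 2π√(7371³/398600) = 6298.0 s = 104.97 min.
Single-satellite node shift = (6298.0/86164) × 360° = 26.31°.
With 6 satellites evenly phased, successive equator crossings are 26.31/6 = 4.386° apart.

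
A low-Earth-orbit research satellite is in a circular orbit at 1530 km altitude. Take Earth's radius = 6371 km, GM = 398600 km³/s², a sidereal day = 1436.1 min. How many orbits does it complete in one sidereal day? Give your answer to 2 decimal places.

12.33

Semi-major axis a = 6371 + 1530 = 7901 km. Period T = 2π√(a³/μ) = 2π√(7901³/398600) = 6989.3 s = 116.49 min.
Orbits per sidereal day = 86166 / 6989.3 = 12.328.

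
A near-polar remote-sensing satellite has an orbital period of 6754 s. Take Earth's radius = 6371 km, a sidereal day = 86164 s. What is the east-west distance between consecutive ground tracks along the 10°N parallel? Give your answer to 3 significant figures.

3090 km

Node shift per orbit = (6754.0/86164) × 360° = 28.22°.
Equatorial spacing = 28.22 × 111.2 km/° = 3138 km.
At 10° latitude, spacing = 3138 × cos(10°) = 3090 km.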